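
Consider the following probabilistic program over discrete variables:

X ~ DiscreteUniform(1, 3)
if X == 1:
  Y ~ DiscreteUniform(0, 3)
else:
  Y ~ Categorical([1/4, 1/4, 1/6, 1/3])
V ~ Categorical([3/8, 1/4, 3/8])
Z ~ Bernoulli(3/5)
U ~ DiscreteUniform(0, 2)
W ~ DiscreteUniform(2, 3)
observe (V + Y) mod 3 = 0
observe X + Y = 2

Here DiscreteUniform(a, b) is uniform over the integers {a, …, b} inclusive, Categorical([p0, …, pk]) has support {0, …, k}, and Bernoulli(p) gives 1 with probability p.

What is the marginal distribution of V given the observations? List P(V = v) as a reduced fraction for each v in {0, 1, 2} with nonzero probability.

Enumerate traces; 24 have nonzero weight after conditioning:
  (X=1, Y=1, V=2, Z=0, U=0, W=2) weight 1/480
  (X=1, Y=1, V=2, Z=0, U=0, W=3) weight 1/480
  (X=1, Y=1, V=2, Z=0, U=1, W=2) weight 1/480
  (X=1, Y=1, V=2, Z=0, U=1, W=3) weight 1/480
  (X=1, Y=1, V=2, Z=0, U=2, W=2) weight 1/480
  (X=1, Y=1, V=2, Z=0, U=2, W=3) weight 1/480
  (X=1, Y=1, V=2, Z=1, U=0, W=2) weight 1/320
  (X=1, Y=1, V=2, Z=1, U=0, W=3) weight 1/320
  (X=2, Y=0, V=0, Z=0, U=0, W=2) weight 1/480
  … 15 more
Group by V:
  weight(V=0) = 1/32
  weight(V=2) = 1/32
Total weight = 1/32 + 1/32 = 1/16
P(V=0 | obs) = 1/32 / 1/16 = 1/2
P(V=2 | obs) = 1/32 / 1/16 = 1/2

P(V=0) = 1/2, P(V=2) = 1/2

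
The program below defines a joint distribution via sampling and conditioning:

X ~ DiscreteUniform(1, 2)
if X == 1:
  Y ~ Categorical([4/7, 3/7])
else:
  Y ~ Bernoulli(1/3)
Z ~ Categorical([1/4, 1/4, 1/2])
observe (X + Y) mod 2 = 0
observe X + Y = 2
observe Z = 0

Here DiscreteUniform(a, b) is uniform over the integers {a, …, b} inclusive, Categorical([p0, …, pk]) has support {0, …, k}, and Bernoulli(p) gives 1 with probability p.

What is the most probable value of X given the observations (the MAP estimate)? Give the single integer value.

argmax_v P(X = v | obs) = 2

Enumerate traces; 2 have nonzero weight after conditioning:
  (X=1, Y=1, Z=0) weight 3/56
  (X=2, Y=0, Z=0) weight 1/12
Group by X:
  weight(X=1) = 3/56
  weight(X=2) = 1/12
Total weight = 3/56 + 1/12 = 23/168
P(X=1 | obs) = 3/56 / 23/168 = 9/23
P(X=2 | obs) = 1/12 / 23/168 = 14/23
argmax = 2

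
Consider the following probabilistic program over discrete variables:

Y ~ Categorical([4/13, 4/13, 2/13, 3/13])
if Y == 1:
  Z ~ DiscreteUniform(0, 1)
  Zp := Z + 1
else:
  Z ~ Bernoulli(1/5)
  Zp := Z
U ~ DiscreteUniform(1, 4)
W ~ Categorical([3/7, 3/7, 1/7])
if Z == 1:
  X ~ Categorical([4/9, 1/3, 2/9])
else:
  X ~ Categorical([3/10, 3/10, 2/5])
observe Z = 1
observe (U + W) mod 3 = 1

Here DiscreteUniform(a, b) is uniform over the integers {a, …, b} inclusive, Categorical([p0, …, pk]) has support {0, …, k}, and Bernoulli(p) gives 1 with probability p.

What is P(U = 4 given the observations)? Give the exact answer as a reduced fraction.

Enumerate traces; 48 have nonzero weight after conditioning:
  (Y=0, Z=1, U=1, W=0, X=0) weight 4/1365
  (Y=0, Z=1, U=1, W=0, X=1) weight 1/455
  (Y=0, Z=1, U=1, W=0, X=2) weight 2/1365
  (Y=0, Z=1, U=2, W=2, X=0) weight 4/4095
  (Y=0, Z=1, U=2, W=2, X=1) weight 1/1365
  (Y=0, Z=1, U=2, W=2, X=2) weight 2/4095
  (Y=0, Z=1, U=3, W=1, X=0) weight 4/1365
  (Y=0, Z=1, U=3, W=1, X=1) weight 1/455
  (Y=0, Z=1, U=4, W=0, X=0) weight 4/1365
  … 39 more
Group by U:
  weight(U=1) = 57/1820
  weight(U=2) = 19/1820
  weight(U=3) = 57/1820
  weight(U=4) = 57/1820
Total weight = 57/1820 + 19/1820 + 57/1820 + 57/1820 = 19/182
P(U=1 | obs) = 57/1820 / 19/182 = 3/10
P(U=2 | obs) = 19/1820 / 19/182 = 1/10
P(U=3 | obs) = 57/1820 / 19/182 = 3/10
P(U=4 | obs) = 57/1820 / 19/182 = 3/10

P(U = 4 | obs) = 3/10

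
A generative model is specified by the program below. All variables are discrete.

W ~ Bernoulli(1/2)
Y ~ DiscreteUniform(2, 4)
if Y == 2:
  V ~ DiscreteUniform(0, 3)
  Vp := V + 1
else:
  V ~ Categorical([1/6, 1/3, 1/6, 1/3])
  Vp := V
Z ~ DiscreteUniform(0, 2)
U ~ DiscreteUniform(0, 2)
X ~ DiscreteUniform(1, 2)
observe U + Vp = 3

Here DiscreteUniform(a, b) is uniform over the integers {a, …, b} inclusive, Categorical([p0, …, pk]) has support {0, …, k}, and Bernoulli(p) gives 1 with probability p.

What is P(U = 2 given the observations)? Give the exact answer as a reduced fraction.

Enumerate traces; 108 have nonzero weight after conditioning:
  (W=0, Y=2, V=0, Z=0, U=2, X=1) weight 1/432
  (W=0, Y=2, V=0, Z=0, U=2, X=2) weight 1/432
  (W=0, Y=2, V=0, Z=1, U=2, X=1) weight 1/432
  (W=0, Y=2, V=0, Z=1, U=2, X=2) weight 1/432
  (W=0, Y=2, V=0, Z=2, U=2, X=1) weight 1/432
  (W=0, Y=2, V=0, Z=2, U=2, X=2) weight 1/432
  (W=0, Y=2, V=1, Z=0, U=1, X=1) weight 1/432
  (W=0, Y=2, V=1, Z=0, U=1, X=2) weight 1/432
  (W=0, Y=2, V=2, Z=0, U=0, X=1) weight 1/432
  … 99 more
Group by U:
  weight(U=0) = 11/108
  weight(U=1) = 7/108
  weight(U=2) = 11/108
Total weight = 11/108 + 7/108 + 11/108 = 29/108
P(U=0 | obs) = 11/108 / 29/108 = 11/29
P(U=1 | obs) = 7/108 / 29/108 = 7/29
P(U=2 | obs) = 11/108 / 29/108 = 11/29

P(U = 2 | obs) = 11/29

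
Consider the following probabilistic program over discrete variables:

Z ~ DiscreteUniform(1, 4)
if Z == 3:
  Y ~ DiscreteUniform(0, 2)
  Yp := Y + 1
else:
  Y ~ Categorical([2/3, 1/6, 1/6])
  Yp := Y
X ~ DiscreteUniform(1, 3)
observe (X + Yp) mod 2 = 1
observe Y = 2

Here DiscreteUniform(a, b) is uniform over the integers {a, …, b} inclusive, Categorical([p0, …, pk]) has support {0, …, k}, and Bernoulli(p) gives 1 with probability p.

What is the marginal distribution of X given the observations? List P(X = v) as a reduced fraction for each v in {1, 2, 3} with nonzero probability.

P(X=1) = 3/8, P(X=2) = 1/4, P(X=3) = 3/8

Enumerate traces; 7 have nonzero weight after conditioning:
  (Z=1, Y=2, X=1) weight 1/72
  (Z=1, Y=2, X=3) weight 1/72
  (Z=2, Y=2, X=1) weight 1/72
  (Z=2, Y=2, X=3) weight 1/72
  (Z=3, Y=2, X=2) weight 1/36
  (Z=4, Y=2, X=1) weight 1/72
  (Z=4, Y=2, X=3) weight 1/72
Group by X:
  weight(X=1) = 1/24
  weight(X=2) = 1/36
  weight(X=3) = 1/24
Total weight = 1/24 + 1/36 + 1/24 = 1/9
P(X=1 | obs) = 1/24 / 1/9 = 3/8
P(X=2 | obs) = 1/36 / 1/9 = 1/4
P(X=3 | obs) = 1/24 / 1/9 = 3/8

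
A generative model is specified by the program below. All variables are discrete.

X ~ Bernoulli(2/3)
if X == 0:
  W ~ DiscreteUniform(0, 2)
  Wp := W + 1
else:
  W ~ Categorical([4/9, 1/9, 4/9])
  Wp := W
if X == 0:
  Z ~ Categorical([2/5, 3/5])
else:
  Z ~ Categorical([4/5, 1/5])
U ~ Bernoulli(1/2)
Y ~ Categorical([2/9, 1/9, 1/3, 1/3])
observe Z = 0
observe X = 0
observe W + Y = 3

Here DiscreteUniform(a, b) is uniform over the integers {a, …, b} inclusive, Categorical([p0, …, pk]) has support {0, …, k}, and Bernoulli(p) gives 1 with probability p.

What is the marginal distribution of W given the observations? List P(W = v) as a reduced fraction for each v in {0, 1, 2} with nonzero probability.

Enumerate traces; 6 have nonzero weight after conditioning:
  (X=0, W=0, Z=0, U=0, Y=3) weight 1/135
  (X=0, W=0, Z=0, U=1, Y=3) weight 1/135
  (X=0, W=1, Z=0, U=0, Y=2) weight 1/135
  (X=0, W=1, Z=0, U=1, Y=2) weight 1/135
  (X=0, W=2, Z=0, U=0, Y=1) weight 1/405
  (X=0, W=2, Z=0, U=1, Y=1) weight 1/405
Group by W:
  weight(W=0) = 2/135
  weight(W=1) = 2/135
  weight(W=2) = 2/405
Total weight = 2/135 + 2/135 + 2/405 = 14/405
P(W=0 | obs) = 2/135 / 14/405 = 3/7
P(W=1 | obs) = 2/135 / 14/405 = 3/7
P(W=2 | obs) = 2/405 / 14/405 = 1/7

P(W=0) = 3/7, P(W=1) = 3/7, P(W=2) = 1/7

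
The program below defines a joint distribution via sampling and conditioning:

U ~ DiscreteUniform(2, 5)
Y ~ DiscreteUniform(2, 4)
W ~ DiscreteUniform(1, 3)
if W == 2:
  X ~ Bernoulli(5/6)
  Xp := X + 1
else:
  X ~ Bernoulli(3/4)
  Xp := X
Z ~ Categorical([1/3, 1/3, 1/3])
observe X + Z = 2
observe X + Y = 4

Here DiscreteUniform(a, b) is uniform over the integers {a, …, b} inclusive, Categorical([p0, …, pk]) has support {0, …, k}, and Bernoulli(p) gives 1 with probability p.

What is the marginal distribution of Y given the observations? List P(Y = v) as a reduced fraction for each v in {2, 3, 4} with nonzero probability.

P(Y=3) = 7/9, P(Y=4) = 2/9

Enumerate traces; 24 have nonzero weight after conditioning:
  (U=2, Y=3, W=1, X=1, Z=1) weight 1/144
  (U=2, Y=3, W=2, X=1, Z=1) weight 5/648
  (U=2, Y=3, W=3, X=1, Z=1) weight 1/144
  (U=2, Y=4, W=1, X=0, Z=2) weight 1/432
  (U=2, Y=4, W=2, X=0, Z=2) weight 1/648
  (U=2, Y=4, W=3, X=0, Z=2) weight 1/432
  (U=3, Y=3, W=1, X=1, Z=1) weight 1/144
  (U=3, Y=3, W=2, X=1, Z=1) weight 5/648
  … 16 more
Group by Y:
  weight(Y=3) = 7/81
  weight(Y=4) = 2/81
Total weight = 7/81 + 2/81 = 1/9
P(Y=3 | obs) = 7/81 / 1/9 = 7/9
P(Y=4 | obs) = 2/81 / 1/9 = 2/9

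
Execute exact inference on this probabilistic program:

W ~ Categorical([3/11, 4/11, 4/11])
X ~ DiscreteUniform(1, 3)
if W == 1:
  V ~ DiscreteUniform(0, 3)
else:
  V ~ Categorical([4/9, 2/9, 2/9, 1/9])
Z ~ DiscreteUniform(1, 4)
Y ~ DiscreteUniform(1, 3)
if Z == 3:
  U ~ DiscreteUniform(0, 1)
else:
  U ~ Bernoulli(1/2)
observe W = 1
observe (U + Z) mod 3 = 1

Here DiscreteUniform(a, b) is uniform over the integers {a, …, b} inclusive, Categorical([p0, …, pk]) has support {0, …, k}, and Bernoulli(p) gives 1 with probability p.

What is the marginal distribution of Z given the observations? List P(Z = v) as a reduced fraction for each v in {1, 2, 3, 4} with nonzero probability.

P(Z=1) = 1/3, P(Z=3) = 1/3, P(Z=4) = 1/3

Enumerate traces; 108 have nonzero weight after conditioning:
  (W=1, X=1, V=0, Z=1, Y=1, U=0) weight 1/792
  (W=1, X=1, V=0, Z=1, Y=2, U=0) weight 1/792
  (W=1, X=1, V=0, Z=1, Y=3, U=0) weight 1/792
  (W=1, X=1, V=0, Z=3, Y=1, U=1) weight 1/792
  (W=1, X=1, V=0, Z=3, Y=2, U=1) weight 1/792
  (W=1, X=1, V=0, Z=3, Y=3, U=1) weight 1/792
  (W=1, X=1, V=0, Z=4, Y=1, U=0) weight 1/792
  (W=1, X=1, V=0, Z=4, Y=2, U=0) weight 1/792
  … 100 more
Group by Z:
  weight(Z=1) = 1/22
  weight(Z=3) = 1/22
  weight(Z=4) = 1/22
Total weight = 1/22 + 1/22 + 1/22 = 3/22
P(Z=1 | obs) = 1/22 / 3/22 = 1/3
P(Z=3 | obs) = 1/22 / 3/22 = 1/3
P(Z=4 | obs) = 1/22 / 3/22 = 1/3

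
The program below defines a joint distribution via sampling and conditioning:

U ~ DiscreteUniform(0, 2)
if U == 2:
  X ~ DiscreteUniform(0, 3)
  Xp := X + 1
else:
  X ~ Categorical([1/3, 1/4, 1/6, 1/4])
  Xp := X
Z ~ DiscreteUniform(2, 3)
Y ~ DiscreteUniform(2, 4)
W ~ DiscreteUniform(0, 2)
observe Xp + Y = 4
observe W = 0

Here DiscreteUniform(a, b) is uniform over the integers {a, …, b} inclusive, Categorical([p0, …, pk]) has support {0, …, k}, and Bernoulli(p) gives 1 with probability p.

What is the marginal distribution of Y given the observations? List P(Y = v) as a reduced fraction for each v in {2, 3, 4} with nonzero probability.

Enumerate traces; 16 have nonzero weight after conditioning:
  (U=0, X=0, Z=2, Y=4, W=0) weight 1/162
  (U=0, X=0, Z=3, Y=4, W=0) weight 1/162
  (U=0, X=1, Z=2, Y=3, W=0) weight 1/216
  (U=0, X=1, Z=3, Y=3, W=0) weight 1/216
  (U=0, X=2, Z=2, Y=2, W=0) weight 1/324
  (U=0, X=2, Z=3, Y=2, W=0) weight 1/324
  (U=1, X=0, Z=2, Y=4, W=0) weight 1/162
  (U=1, X=0, Z=3, Y=4, W=0) weight 1/162
  … 8 more
Group by Y:
  weight(Y=2) = 7/324
  weight(Y=3) = 1/36
  weight(Y=4) = 2/81
Total weight = 7/324 + 1/36 + 2/81 = 2/27
P(Y=2 | obs) = 7/324 / 2/27 = 7/24
P(Y=3 | obs) = 1/36 / 2/27 = 3/8
P(Y=4 | obs) = 2/81 / 2/27 = 1/3

P(Y=2) = 7/24, P(Y=3) = 3/8, P(Y=4) = 1/3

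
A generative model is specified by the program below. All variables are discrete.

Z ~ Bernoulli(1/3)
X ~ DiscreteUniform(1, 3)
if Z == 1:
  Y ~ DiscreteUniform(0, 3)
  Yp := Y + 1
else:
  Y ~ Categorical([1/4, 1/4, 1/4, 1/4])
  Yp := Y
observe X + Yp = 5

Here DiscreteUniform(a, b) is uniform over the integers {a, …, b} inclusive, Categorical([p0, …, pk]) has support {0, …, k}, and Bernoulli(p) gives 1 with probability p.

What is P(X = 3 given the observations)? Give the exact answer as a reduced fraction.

Enumerate traces; 5 have nonzero weight after conditioning:
  (Z=0, X=2, Y=3) weight 1/18
  (Z=0, X=3, Y=2) weight 1/18
  (Z=1, X=1, Y=3) weight 1/36
  (Z=1, X=2, Y=2) weight 1/36
  (Z=1, X=3, Y=1) weight 1/36
Group by X:
  weight(X=1) = 1/36
  weight(X=2) = 1/12
  weight(X=3) = 1/12
Total weight = 1/36 + 1/12 + 1/12 = 7/36
P(X=1 | obs) = 1/36 / 7/36 = 1/7
P(X=2 | obs) = 1/12 / 7/36 = 3/7
P(X=3 | obs) = 1/12 / 7/36 = 3/7

P(X = 3 | obs) = 3/7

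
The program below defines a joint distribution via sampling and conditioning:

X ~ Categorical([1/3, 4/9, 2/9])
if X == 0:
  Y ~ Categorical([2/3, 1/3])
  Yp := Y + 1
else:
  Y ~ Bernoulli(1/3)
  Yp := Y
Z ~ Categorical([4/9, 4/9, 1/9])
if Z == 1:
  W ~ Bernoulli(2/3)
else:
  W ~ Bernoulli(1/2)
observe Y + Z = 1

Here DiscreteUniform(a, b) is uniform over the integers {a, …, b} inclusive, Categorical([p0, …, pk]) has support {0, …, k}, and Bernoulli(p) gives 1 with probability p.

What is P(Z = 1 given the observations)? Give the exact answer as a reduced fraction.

Enumerate traces; 12 have nonzero weight after conditioning:
  (X=0, Y=0, Z=1, W=0) weight 8/243
  (X=0, Y=0, Z=1, W=1) weight 16/243
  (X=0, Y=1, Z=0, W=0) weight 2/81
  (X=0, Y=1, Z=0, W=1) weight 2/81
  (X=1, Y=0, Z=1, W=0) weight 32/729
  (X=1, Y=0, Z=1, W=1) weight 64/729
  (X=1, Y=1, Z=0, W=0) weight 8/243
  (X=1, Y=1, Z=0, W=1) weight 8/243
  … 4 more
Group by Z:
  weight(Z=0) = 4/27
  weight(Z=1) = 8/27
Total weight = 4/27 + 8/27 = 4/9
P(Z=0 | obs) = 4/27 / 4/9 = 1/3
P(Z=1 | obs) = 8/27 / 4/9 = 2/3

P(Z = 1 | obs) = 2/3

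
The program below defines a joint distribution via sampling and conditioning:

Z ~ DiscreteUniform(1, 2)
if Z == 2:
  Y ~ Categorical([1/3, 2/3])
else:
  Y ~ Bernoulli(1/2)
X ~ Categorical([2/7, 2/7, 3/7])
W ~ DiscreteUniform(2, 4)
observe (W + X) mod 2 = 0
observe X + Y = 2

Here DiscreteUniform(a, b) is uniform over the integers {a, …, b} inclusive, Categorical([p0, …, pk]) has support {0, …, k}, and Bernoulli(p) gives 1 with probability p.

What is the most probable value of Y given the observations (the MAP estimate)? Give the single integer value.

argmax_v P(Y = v | obs) = 0

Enumerate traces; 6 have nonzero weight after conditioning:
  (Z=1, Y=0, X=2, W=2) weight 1/28
  (Z=1, Y=0, X=2, W=4) weight 1/28
  (Z=1, Y=1, X=1, W=3) weight 1/42
  (Z=2, Y=0, X=2, W=2) weight 1/42
  (Z=2, Y=0, X=2, W=4) weight 1/42
  (Z=2, Y=1, X=1, W=3) weight 2/63
Group by Y:
  weight(Y=0) = 5/42
  weight(Y=1) = 1/18
Total weight = 5/42 + 1/18 = 11/63
P(Y=0 | obs) = 5/42 / 11/63 = 15/22
P(Y=1 | obs) = 1/18 / 11/63 = 7/22
argmax = 0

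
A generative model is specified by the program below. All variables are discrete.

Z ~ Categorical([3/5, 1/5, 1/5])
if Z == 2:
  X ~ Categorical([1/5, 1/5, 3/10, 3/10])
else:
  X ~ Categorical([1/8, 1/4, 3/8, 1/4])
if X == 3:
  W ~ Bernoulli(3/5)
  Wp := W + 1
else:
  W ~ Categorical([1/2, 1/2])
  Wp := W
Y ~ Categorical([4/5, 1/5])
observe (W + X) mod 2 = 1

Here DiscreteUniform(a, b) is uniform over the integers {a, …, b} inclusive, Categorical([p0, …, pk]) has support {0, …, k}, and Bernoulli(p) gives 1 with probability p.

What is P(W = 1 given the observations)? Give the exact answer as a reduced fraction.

P(W = 1 | obs) = 125/237

Enumerate traces; 24 have nonzero weight after conditioning:
  (Z=0, X=0, W=1, Y=0) weight 3/100
  (Z=0, X=0, W=1, Y=1) weight 3/400
  (Z=0, X=1, W=0, Y=0) weight 3/50
  (Z=0, X=1, W=0, Y=1) weight 3/200
  (Z=0, X=2, W=1, Y=0) weight 9/100
  (Z=0, X=2, W=1, Y=1) weight 9/400
  (Z=0, X=3, W=0, Y=0) weight 6/125
  (Z=0, X=3, W=0, Y=1) weight 3/250
  … 16 more
Group by W:
  weight(W=0) = 28/125
  weight(W=1) = 1/4
Total weight = 28/125 + 1/4 = 237/500
P(W=0 | obs) = 28/125 / 237/500 = 112/237
P(W=1 | obs) = 1/4 / 237/500 = 125/237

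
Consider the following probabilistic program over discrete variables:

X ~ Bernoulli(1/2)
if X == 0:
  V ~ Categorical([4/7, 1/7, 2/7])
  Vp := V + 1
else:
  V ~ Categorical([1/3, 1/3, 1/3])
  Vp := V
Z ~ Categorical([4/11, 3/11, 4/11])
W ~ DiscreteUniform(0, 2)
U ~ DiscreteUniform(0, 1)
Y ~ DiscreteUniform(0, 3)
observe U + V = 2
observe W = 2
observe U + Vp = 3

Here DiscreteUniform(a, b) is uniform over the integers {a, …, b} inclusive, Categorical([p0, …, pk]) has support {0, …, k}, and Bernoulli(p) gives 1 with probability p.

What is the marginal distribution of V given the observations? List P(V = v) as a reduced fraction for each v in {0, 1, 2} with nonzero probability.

Enumerate traces; 24 have nonzero weight after conditioning:
  (X=0, V=1, Z=0, W=2, U=1, Y=0) weight 1/924
  (X=0, V=1, Z=0, W=2, U=1, Y=1) weight 1/924
  (X=0, V=1, Z=0, W=2, U=1, Y=2) weight 1/924
  (X=0, V=1, Z=0, W=2, U=1, Y=3) weight 1/924
  (X=0, V=1, Z=1, W=2, U=1, Y=0) weight 1/1232
  (X=0, V=1, Z=1, W=2, U=1, Y=1) weight 1/1232
  (X=0, V=1, Z=1, W=2, U=1, Y=2) weight 1/1232
  (X=0, V=1, Z=1, W=2, U=1, Y=3) weight 1/1232
  (X=0, V=2, Z=0, W=2, U=0, Y=0) weight 1/462
  … 15 more
Group by V:
  weight(V=1) = 1/84
  weight(V=2) = 1/42
Total weight = 1/84 + 1/42 = 1/28
P(V=1 | obs) = 1/84 / 1/28 = 1/3
P(V=2 | obs) = 1/42 / 1/28 = 2/3

P(V=1) = 1/3, P(V=2) = 2/3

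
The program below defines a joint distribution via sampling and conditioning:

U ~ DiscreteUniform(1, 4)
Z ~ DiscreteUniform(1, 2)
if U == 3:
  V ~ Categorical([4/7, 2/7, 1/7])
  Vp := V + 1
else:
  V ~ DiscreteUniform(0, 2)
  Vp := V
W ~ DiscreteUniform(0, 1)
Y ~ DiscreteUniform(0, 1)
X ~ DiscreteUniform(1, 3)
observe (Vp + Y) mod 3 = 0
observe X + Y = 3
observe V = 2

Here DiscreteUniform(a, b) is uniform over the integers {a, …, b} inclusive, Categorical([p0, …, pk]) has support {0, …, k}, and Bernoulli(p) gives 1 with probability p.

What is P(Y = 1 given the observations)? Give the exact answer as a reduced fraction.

Enumerate traces; 16 have nonzero weight after conditioning:
  (U=1, Z=1, V=2, W=0, Y=1, X=2) weight 1/288
  (U=1, Z=1, V=2, W=1, Y=1, X=2) weight 1/288
  (U=1, Z=2, V=2, W=0, Y=1, X=2) weight 1/288
  (U=1, Z=2, V=2, W=1, Y=1, X=2) weight 1/288
  (U=2, Z=1, V=2, W=0, Y=1, X=2) weight 1/288
  (U=2, Z=1, V=2, W=1, Y=1, X=2) weight 1/288
  (U=2, Z=2, V=2, W=0, Y=1, X=2) weight 1/288
  (U=2, Z=2, V=2, W=1, Y=1, X=2) weight 1/288
  (U=3, Z=1, V=2, W=0, Y=0, X=3) weight 1/672
  … 7 more
Group by Y:
  weight(Y=0) = 1/168
  weight(Y=1) = 1/24
Total weight = 1/168 + 1/24 = 1/21
P(Y=0 | obs) = 1/168 / 1/21 = 1/8
P(Y=1 | obs) = 1/24 / 1/21 = 7/8

P(Y = 1 | obs) = 7/8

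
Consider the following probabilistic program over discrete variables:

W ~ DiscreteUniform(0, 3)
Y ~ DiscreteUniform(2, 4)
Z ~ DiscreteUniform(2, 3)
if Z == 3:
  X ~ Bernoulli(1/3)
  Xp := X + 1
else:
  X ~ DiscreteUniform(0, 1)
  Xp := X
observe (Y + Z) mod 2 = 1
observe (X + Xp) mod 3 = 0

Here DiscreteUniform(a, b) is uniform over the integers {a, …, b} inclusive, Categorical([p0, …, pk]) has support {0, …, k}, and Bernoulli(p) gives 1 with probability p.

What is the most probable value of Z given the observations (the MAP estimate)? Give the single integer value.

argmax_v P(Z = v | obs) = 3

Enumerate traces; 12 have nonzero weight after conditioning:
  (W=0, Y=2, Z=3, X=1) weight 1/72
  (W=0, Y=3, Z=2, X=0) weight 1/48
  (W=0, Y=4, Z=3, X=1) weight 1/72
  (W=1, Y=2, Z=3, X=1) weight 1/72
  (W=1, Y=3, Z=2, X=0) weight 1/48
  (W=1, Y=4, Z=3, X=1) weight 1/72
  (W=2, Y=2, Z=3, X=1) weight 1/72
  (W=2, Y=3, Z=2, X=0) weight 1/48
  … 4 more
Group by Z:
  weight(Z=2) = 1/12
  weight(Z=3) = 1/9
Total weight = 1/12 + 1/9 = 7/36
P(Z=2 | obs) = 1/12 / 7/36 = 3/7
P(Z=3 | obs) = 1/9 / 7/36 = 4/7
argmax = 3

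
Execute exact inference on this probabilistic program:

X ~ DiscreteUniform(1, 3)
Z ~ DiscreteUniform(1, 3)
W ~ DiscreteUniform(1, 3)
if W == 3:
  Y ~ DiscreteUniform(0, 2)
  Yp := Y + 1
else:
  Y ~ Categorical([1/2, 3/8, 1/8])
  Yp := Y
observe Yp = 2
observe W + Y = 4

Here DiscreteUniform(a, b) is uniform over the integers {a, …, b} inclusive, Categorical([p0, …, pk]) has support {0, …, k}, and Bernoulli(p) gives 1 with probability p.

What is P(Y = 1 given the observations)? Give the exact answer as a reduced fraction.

Enumerate traces; 18 have nonzero weight after conditioning:
  (X=1, Z=1, W=2, Y=2) weight 1/216
  (X=1, Z=1, W=3, Y=1) weight 1/81
  (X=1, Z=2, W=2, Y=2) weight 1/216
  (X=1, Z=2, W=3, Y=1) weight 1/81
  (X=1, Z=3, W=2, Y=2) weight 1/216
  (X=1, Z=3, W=3, Y=1) weight 1/81
  (X=2, Z=1, W=2, Y=2) weight 1/216
  (X=2, Z=1, W=3, Y=1) weight 1/81
  … 10 more
Group by Y:
  weight(Y=1) = 1/9
  weight(Y=2) = 1/24
Total weight = 1/9 + 1/24 = 11/72
P(Y=1 | obs) = 1/9 / 11/72 = 8/11
P(Y=2 | obs) = 1/24 / 11/72 = 3/11

P(Y = 1 | obs) = 8/11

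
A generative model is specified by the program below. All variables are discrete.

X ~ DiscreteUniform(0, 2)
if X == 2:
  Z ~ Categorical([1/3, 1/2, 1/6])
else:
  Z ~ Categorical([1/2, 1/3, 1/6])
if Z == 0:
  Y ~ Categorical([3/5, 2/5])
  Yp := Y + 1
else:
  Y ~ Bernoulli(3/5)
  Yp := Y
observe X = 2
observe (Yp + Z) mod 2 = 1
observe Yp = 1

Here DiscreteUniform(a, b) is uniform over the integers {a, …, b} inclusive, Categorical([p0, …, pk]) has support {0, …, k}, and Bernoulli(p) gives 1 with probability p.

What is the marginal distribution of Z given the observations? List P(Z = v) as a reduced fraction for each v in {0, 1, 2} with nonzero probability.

P(Z=0) = 2/3, P(Z=2) = 1/3

Enumerate traces; 2 have nonzero weight after conditioning:
  (X=2, Z=0, Y=0) weight 1/15
  (X=2, Z=2, Y=1) weight 1/30
Group by Z:
  weight(Z=0) = 1/15
  weight(Z=2) = 1/30
Total weight = 1/15 + 1/30 = 1/10
P(Z=0 | obs) = 1/15 / 1/10 = 2/3
P(Z=2 | obs) = 1/30 / 1/10 = 1/3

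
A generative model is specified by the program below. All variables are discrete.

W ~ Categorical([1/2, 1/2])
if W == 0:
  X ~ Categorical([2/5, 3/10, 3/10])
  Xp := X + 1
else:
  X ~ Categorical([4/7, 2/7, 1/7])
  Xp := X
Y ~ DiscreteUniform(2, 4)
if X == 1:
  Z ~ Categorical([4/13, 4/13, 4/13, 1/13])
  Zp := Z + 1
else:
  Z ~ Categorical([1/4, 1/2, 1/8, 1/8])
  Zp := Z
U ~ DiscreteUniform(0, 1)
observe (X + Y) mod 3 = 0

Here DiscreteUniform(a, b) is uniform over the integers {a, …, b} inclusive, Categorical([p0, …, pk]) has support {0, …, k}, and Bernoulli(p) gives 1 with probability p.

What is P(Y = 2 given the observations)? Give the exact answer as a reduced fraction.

P(Y = 2 | obs) = 41/140

Enumerate traces; 48 have nonzero weight after conditioning:
  (W=0, X=0, Y=3, Z=0, U=0) weight 1/120
  (W=0, X=0, Y=3, Z=0, U=1) weight 1/120
  (W=0, X=0, Y=3, Z=1, U=0) weight 1/60
  (W=0, X=0, Y=3, Z=1, U=1) weight 1/60
  (W=0, X=0, Y=3, Z=2, U=0) weight 1/240
  (W=0, X=0, Y=3, Z=2, U=1) weight 1/240
  (W=0, X=0, Y=3, Z=3, U=0) weight 1/240
  (W=0, X=0, Y=3, Z=3, U=1) weight 1/240
  (W=0, X=1, Y=2, Z=0, U=0) weight 1/130
  (W=0, X=2, Y=4, Z=0, U=0) weight 1/160
  … 38 more
Group by Y:
  weight(Y=2) = 41/420
  weight(Y=3) = 17/105
  weight(Y=4) = 31/420
Total weight = 41/420 + 17/105 + 31/420 = 1/3
P(Y=2 | obs) = 41/420 / 1/3 = 41/140
P(Y=3 | obs) = 17/105 / 1/3 = 17/35
P(Y=4 | obs) = 31/420 / 1/3 = 31/140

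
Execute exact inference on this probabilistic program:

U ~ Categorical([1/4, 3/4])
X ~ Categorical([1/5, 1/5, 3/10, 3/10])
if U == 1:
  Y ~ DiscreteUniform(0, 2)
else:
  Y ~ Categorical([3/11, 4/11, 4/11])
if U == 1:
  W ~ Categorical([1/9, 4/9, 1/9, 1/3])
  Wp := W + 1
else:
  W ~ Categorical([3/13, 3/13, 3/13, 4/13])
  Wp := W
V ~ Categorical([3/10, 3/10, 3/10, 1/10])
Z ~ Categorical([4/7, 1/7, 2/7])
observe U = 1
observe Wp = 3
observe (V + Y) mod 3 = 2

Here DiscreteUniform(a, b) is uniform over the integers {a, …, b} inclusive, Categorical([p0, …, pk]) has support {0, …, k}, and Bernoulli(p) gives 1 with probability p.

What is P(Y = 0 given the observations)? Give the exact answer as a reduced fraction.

Enumerate traces; 48 have nonzero weight after conditioning:
  (U=1, X=0, Y=0, W=2, V=2, Z=0) weight 1/1050
  (U=1, X=0, Y=0, W=2, V=2, Z=1) weight 1/4200
  (U=1, X=0, Y=0, W=2, V=2, Z=2) weight 1/2100
  (U=1, X=0, Y=1, W=2, V=1, Z=0) weight 1/1050
  (U=1, X=0, Y=1, W=2, V=1, Z=1) weight 1/4200
  (U=1, X=0, Y=1, W=2, V=1, Z=2) weight 1/2100
  (U=1, X=0, Y=2, W=2, V=0, Z=0) weight 1/1050
  (U=1, X=0, Y=2, W=2, V=0, Z=1) weight 1/4200
  … 40 more
Group by Y:
  weight(Y=0) = 1/120
  weight(Y=1) = 1/120
  weight(Y=2) = 1/90
Total weight = 1/120 + 1/120 + 1/90 = 1/36
P(Y=0 | obs) = 1/120 / 1/36 = 3/10
P(Y=1 | obs) = 1/120 / 1/36 = 3/10
P(Y=2 | obs) = 1/90 / 1/36 = 2/5

P(Y = 0 | obs) = 3/10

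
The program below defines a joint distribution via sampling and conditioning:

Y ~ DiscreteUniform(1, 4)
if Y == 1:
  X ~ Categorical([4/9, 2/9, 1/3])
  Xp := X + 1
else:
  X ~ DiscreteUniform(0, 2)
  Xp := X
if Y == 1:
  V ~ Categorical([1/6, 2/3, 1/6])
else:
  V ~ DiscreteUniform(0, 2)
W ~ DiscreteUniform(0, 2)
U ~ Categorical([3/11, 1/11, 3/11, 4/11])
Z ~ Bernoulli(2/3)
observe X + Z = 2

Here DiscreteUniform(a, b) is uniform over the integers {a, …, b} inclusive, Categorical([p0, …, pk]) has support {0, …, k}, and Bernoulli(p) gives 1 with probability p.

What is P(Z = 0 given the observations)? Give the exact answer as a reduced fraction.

P(Z = 0 | obs) = 6/17

Enumerate traces; 288 have nonzero weight after conditioning:
  (Y=1, X=1, V=0, W=0, U=0, Z=1) weight 1/1782
  (Y=1, X=1, V=0, W=0, U=1, Z=1) weight 1/5346
  (Y=1, X=1, V=0, W=0, U=2, Z=1) weight 1/1782
  (Y=1, X=1, V=0, W=0, U=3, Z=1) weight 2/2673
  (Y=1, X=1, V=0, W=1, U=0, Z=1) weight 1/1782
  (Y=1, X=1, V=0, W=1, U=1, Z=1) weight 1/5346
  (Y=1, X=1, V=0, W=1, U=2, Z=1) weight 1/1782
  (Y=1, X=1, V=0, W=1, U=3, Z=1) weight 2/2673
  (Y=1, X=2, V=0, W=0, U=0, Z=0) weight 1/2376
  … 279 more
Group by Z:
  weight(Z=0) = 1/9
  weight(Z=1) = 11/54
Total weight = 1/9 + 11/54 = 17/54
P(Z=0 | obs) = 1/9 / 17/54 = 6/17
P(Z=1 | obs) = 11/54 / 17/54 = 11/17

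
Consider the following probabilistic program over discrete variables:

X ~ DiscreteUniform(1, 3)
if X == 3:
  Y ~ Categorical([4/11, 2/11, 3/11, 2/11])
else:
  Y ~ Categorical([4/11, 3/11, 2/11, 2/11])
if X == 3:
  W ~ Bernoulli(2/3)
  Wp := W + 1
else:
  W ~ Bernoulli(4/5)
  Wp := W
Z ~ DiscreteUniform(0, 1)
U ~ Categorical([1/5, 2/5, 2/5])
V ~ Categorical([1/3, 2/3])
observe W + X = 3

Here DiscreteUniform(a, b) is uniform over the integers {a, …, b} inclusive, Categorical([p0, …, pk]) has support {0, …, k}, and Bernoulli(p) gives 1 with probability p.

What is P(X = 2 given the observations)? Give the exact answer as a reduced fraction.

Enumerate traces; 96 have nonzero weight after conditioning:
  (X=2, Y=0, W=1, Z=0, U=0, V=0) weight 8/2475
  (X=2, Y=0, W=1, Z=0, U=0, V=1) weight 16/2475
  (X=2, Y=0, W=1, Z=0, U=1, V=0) weight 16/2475
  (X=2, Y=0, W=1, Z=0, U=1, V=1) weight 32/2475
  (X=2, Y=0, W=1, Z=0, U=2, V=0) weight 16/2475
  (X=2, Y=0, W=1, Z=0, U=2, V=1) weight 32/2475
  (X=2, Y=0, W=1, Z=1, U=0, V=0) weight 8/2475
  (X=2, Y=0, W=1, Z=1, U=0, V=1) weight 16/2475
  (X=3, Y=0, W=0, Z=0, U=0, V=0) weight 2/1485
  … 87 more
Group by X:
  weight(X=2) = 4/15
  weight(X=3) = 1/9
Total weight = 4/15 + 1/9 = 17/45
P(X=2 | obs) = 4/15 / 17/45 = 12/17
P(X=3 | obs) = 1/9 / 17/45 = 5/17

P(X = 2 | obs) = 12/17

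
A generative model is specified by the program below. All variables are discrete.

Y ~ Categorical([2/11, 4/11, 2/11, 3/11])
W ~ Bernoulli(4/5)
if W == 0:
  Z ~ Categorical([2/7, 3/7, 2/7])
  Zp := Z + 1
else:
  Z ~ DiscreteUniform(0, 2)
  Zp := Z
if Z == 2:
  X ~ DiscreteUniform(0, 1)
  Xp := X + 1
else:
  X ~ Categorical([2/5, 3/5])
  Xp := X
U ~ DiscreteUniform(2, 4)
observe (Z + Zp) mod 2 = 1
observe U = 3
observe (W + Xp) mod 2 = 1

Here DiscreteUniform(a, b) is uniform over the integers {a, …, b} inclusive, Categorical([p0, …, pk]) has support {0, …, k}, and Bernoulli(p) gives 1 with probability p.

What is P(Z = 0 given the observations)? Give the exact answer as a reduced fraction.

P(Z = 0 | obs) = 3/10

Enumerate traces; 12 have nonzero weight after conditioning:
  (Y=0, W=0, Z=0, X=1, U=3) weight 4/1925
  (Y=0, W=0, Z=1, X=1, U=3) weight 6/1925
  (Y=0, W=0, Z=2, X=0, U=3) weight 2/1155
  (Y=1, W=0, Z=0, X=1, U=3) weight 8/1925
  (Y=1, W=0, Z=1, X=1, U=3) weight 12/1925
  (Y=1, W=0, Z=2, X=0, U=3) weight 4/1155
  (Y=2, W=0, Z=0, X=1, U=3) weight 4/1925
  (Y=2, W=0, Z=1, X=1, U=3) weight 6/1925
  … 4 more
Group by Z:
  weight(Z=0) = 2/175
  weight(Z=1) = 3/175
  weight(Z=2) = 1/105
Total weight = 2/175 + 3/175 + 1/105 = 4/105
P(Z=0 | obs) = 2/175 / 4/105 = 3/10
P(Z=1 | obs) = 3/175 / 4/105 = 9/20
P(Z=2 | obs) = 1/105 / 4/105 = 1/4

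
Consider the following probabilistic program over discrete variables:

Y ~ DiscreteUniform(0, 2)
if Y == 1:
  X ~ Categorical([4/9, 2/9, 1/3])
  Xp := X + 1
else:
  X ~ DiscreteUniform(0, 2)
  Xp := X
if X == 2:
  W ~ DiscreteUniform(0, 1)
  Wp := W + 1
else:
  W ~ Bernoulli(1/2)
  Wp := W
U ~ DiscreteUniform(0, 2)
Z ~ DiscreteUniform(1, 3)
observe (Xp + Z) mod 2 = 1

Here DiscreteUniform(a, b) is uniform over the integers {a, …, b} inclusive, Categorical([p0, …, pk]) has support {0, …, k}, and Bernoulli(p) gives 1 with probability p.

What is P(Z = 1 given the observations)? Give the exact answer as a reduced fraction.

P(Z = 1 | obs) = 14/41

Enumerate traces; 84 have nonzero weight after conditioning:
  (Y=0, X=0, W=0, U=0, Z=1) weight 1/162
  (Y=0, X=0, W=0, U=0, Z=3) weight 1/162
  (Y=0, X=0, W=0, U=1, Z=1) weight 1/162
  (Y=0, X=0, W=0, U=1, Z=3) weight 1/162
  (Y=0, X=0, W=0, U=2, Z=1) weight 1/162
  (Y=0, X=0, W=0, U=2, Z=3) weight 1/162
  (Y=0, X=0, W=1, U=0, Z=1) weight 1/162
  (Y=0, X=0, W=1, U=0, Z=3) weight 1/162
  (Y=0, X=1, W=0, U=0, Z=2) weight 1/162
  … 75 more
Group by Z:
  weight(Z=1) = 14/81
  weight(Z=2) = 13/81
  weight(Z=3) = 14/81
Total weight = 14/81 + 13/81 + 14/81 = 41/81
P(Z=1 | obs) = 14/81 / 41/81 = 14/41
P(Z=2 | obs) = 13/81 / 41/81 = 13/41
P(Z=3 | obs) = 14/81 / 41/81 = 14/41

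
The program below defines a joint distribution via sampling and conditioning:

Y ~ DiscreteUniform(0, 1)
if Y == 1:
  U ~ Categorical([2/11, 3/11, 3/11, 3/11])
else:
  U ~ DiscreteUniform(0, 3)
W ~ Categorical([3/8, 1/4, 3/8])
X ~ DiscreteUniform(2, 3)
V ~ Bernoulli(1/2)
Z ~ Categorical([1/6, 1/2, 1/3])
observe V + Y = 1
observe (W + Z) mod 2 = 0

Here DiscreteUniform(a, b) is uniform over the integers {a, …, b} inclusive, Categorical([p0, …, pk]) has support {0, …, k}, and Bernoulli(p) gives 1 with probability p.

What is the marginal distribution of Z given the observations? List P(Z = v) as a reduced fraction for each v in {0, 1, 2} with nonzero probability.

P(Z=0) = 1/4, P(Z=1) = 1/4, P(Z=2) = 1/2

Enumerate traces; 80 have nonzero weight after conditioning:
  (Y=0, U=0, W=0, X=2, V=1, Z=0) weight 1/512
  (Y=0, U=0, W=0, X=2, V=1, Z=2) weight 1/256
  (Y=0, U=0, W=0, X=3, V=1, Z=0) weight 1/512
  (Y=0, U=0, W=0, X=3, V=1, Z=2) weight 1/256
  (Y=0, U=0, W=1, X=2, V=1, Z=1) weight 1/256
  (Y=0, U=0, W=1, X=3, V=1, Z=1) weight 1/256
  (Y=0, U=0, W=2, X=2, V=1, Z=0) weight 1/512
  (Y=0, U=0, W=2, X=2, V=1, Z=2) weight 1/256
  … 72 more
Group by Z:
  weight(Z=0) = 1/16
  weight(Z=1) = 1/16
  weight(Z=2) = 1/8
Total weight = 1/16 + 1/16 + 1/8 = 1/4
P(Z=0 | obs) = 1/16 / 1/4 = 1/4
P(Z=1 | obs) = 1/16 / 1/4 = 1/4
P(Z=2 | obs) = 1/8 / 1/4 = 1/2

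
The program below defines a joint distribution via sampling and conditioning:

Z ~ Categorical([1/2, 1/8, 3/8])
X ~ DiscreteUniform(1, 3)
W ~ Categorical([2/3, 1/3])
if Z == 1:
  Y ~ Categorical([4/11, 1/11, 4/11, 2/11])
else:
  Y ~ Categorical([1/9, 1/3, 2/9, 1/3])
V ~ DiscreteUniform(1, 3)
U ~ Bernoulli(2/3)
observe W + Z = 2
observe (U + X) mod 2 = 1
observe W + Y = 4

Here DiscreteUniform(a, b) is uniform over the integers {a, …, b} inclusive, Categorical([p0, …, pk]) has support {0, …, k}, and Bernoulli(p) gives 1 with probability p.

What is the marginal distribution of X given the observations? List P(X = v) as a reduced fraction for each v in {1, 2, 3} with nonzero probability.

Enumerate traces; 9 have nonzero weight after conditioning:
  (Z=1, X=1, W=1, Y=3, V=1, U=0) weight 1/3564
  (Z=1, X=1, W=1, Y=3, V=2, U=0) weight 1/3564
  (Z=1, X=1, W=1, Y=3, V=3, U=0) weight 1/3564
  (Z=1, X=2, W=1, Y=3, V=1, U=1) weight 1/1782
  (Z=1, X=2, W=1, Y=3, V=2, U=1) weight 1/1782
  (Z=1, X=2, W=1, Y=3, V=3, U=1) weight 1/1782
  (Z=1, X=3, W=1, Y=3, V=1, U=0) weight 1/3564
  (Z=1, X=3, W=1, Y=3, V=2, U=0) weight 1/3564
  … 1 more
Group by X:
  weight(X=1) = 1/1188
  weight(X=2) = 1/594
  weight(X=3) = 1/1188
Total weight = 1/1188 + 1/594 + 1/1188 = 1/297
P(X=1 | obs) = 1/1188 / 1/297 = 1/4
P(X=2 | obs) = 1/594 / 1/297 = 1/2
P(X=3 | obs) = 1/1188 / 1/297 = 1/4

P(X=1) = 1/4, P(X=2) = 1/2, P(X=3) = 1/4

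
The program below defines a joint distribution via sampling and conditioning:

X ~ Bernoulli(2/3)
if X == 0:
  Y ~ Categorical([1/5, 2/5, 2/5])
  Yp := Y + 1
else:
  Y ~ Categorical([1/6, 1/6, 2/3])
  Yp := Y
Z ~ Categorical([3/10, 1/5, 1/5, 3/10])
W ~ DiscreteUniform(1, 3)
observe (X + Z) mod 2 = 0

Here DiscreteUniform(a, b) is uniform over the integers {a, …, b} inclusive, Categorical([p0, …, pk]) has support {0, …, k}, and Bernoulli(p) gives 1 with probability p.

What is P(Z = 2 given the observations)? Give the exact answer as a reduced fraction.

P(Z = 2 | obs) = 2/15

Enumerate traces; 36 have nonzero weight after conditioning:
  (X=0, Y=0, Z=0, W=1) weight 1/150
  (X=0, Y=0, Z=0, W=2) weight 1/150
  (X=0, Y=0, Z=0, W=3) weight 1/150
  (X=0, Y=0, Z=2, W=1) weight 1/225
  (X=0, Y=0, Z=2, W=2) weight 1/225
  (X=0, Y=0, Z=2, W=3) weight 1/225
  (X=0, Y=1, Z=0, W=1) weight 1/75
  (X=0, Y=1, Z=0, W=2) weight 1/75
  (X=1, Y=0, Z=1, W=1) weight 1/135
  (X=1, Y=0, Z=3, W=1) weight 1/90
  … 26 more
Group by Z:
  weight(Z=0) = 1/10
  weight(Z=1) = 2/15
  weight(Z=2) = 1/15
  weight(Z=3) = 1/5
Total weight = 1/10 + 2/15 + 1/15 + 1/5 = 1/2
P(Z=0 | obs) = 1/10 / 1/2 = 1/5
P(Z=1 | obs) = 2/15 / 1/2 = 4/15
P(Z=2 | obs) = 1/15 / 1/2 = 2/15
P(Z=3 | obs) = 1/5 / 1/2 = 2/5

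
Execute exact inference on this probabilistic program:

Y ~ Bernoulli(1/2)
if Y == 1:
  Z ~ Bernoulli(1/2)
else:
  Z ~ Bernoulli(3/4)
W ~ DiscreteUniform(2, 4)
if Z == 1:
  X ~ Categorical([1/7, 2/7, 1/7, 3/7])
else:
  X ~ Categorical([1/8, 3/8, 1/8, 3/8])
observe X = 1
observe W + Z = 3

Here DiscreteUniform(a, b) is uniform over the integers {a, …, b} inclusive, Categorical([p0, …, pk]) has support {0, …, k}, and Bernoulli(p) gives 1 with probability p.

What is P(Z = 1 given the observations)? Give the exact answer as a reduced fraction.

Enumerate traces; 4 have nonzero weight after conditioning:
  (Y=0, Z=0, W=3, X=1) weight 1/64
  (Y=0, Z=1, W=2, X=1) weight 1/28
  (Y=1, Z=0, W=3, X=1) weight 1/32
  (Y=1, Z=1, W=2, X=1) weight 1/42
Group by Z:
  weight(Z=0) = 3/64
  weight(Z=1) = 5/84
Total weight = 3/64 + 5/84 = 143/1344
P(Z=0 | obs) = 3/64 / 143/1344 = 63/143
P(Z=1 | obs) = 5/84 / 143/1344 = 80/143

P(Z = 1 | obs) = 80/143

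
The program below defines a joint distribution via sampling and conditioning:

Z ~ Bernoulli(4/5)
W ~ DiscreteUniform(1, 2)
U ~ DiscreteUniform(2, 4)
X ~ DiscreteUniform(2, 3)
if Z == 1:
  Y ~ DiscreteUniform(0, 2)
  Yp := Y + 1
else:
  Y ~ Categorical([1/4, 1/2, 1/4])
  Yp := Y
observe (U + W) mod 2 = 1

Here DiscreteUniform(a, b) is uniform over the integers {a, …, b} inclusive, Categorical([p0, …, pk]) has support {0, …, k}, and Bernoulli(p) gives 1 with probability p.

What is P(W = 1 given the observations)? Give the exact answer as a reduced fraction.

Enumerate traces; 36 have nonzero weight after conditioning:
  (Z=0, W=1, U=2, X=2, Y=0) weight 1/240
  (Z=0, W=1, U=2, X=2, Y=1) weight 1/120
  (Z=0, W=1, U=2, X=2, Y=2) weight 1/240
  (Z=0, W=1, U=2, X=3, Y=0) weight 1/240
  (Z=0, W=1, U=2, X=3, Y=1) weight 1/120
  (Z=0, W=1, U=2, X=3, Y=2) weight 1/240
  (Z=0, W=1, U=4, X=2, Y=0) weight 1/240
  (Z=0, W=1, U=4, X=2, Y=1) weight 1/120
  (Z=0, W=2, U=3, X=2, Y=0) weight 1/240
  … 27 more
Group by W:
  weight(W=1) = 1/3
  weight(W=2) = 1/6
Total weight = 1/3 + 1/6 = 1/2
P(W=1 | obs) = 1/3 / 1/2 = 2/3
P(W=2 | obs) = 1/6 / 1/2 = 1/3

P(W = 1 | obs) = 2/3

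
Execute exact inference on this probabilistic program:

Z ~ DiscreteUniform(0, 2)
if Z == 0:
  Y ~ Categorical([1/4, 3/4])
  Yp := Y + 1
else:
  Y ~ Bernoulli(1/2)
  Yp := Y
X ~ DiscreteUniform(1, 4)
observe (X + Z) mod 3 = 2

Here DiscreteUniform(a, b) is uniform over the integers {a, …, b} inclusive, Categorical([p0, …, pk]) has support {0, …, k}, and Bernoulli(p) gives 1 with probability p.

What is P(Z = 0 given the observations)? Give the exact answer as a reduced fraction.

P(Z = 0 | obs) = 1/4

Enumerate traces; 8 have nonzero weight after conditioning:
  (Z=0, Y=0, X=2) weight 1/48
  (Z=0, Y=1, X=2) weight 1/16
  (Z=1, Y=0, X=1) weight 1/24
  (Z=1, Y=0, X=4) weight 1/24
  (Z=1, Y=1, X=1) weight 1/24
  (Z=1, Y=1, X=4) weight 1/24
  (Z=2, Y=0, X=3) weight 1/24
  (Z=2, Y=1, X=3) weight 1/24
Group by Z:
  weight(Z=0) = 1/12
  weight(Z=1) = 1/6
  weight(Z=2) = 1/12
Total weight = 1/12 + 1/6 + 1/12 = 1/3
P(Z=0 | obs) = 1/12 / 1/3 = 1/4
P(Z=1 | obs) = 1/6 / 1/3 = 1/2
P(Z=2 | obs) = 1/12 / 1/3 = 1/4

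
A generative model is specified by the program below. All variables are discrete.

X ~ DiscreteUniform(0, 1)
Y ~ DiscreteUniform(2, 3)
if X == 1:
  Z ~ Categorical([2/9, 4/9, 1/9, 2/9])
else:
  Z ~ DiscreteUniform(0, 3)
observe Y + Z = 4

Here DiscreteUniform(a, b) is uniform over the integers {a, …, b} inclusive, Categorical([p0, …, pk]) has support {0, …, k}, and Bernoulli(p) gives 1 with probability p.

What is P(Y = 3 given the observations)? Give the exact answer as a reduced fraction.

Enumerate traces; 4 have nonzero weight after conditioning:
  (X=0, Y=2, Z=2) weight 1/16
  (X=0, Y=3, Z=1) weight 1/16
  (X=1, Y=2, Z=2) weight 1/36
  (X=1, Y=3, Z=1) weight 1/9
Group by Y:
  weight(Y=2) = 13/144
  weight(Y=3) = 25/144
Total weight = 13/144 + 25/144 = 19/72
P(Y=2 | obs) = 13/144 / 19/72 = 13/38
P(Y=3 | obs) = 25/144 / 19/72 = 25/38

P(Y = 3 | obs) = 25/38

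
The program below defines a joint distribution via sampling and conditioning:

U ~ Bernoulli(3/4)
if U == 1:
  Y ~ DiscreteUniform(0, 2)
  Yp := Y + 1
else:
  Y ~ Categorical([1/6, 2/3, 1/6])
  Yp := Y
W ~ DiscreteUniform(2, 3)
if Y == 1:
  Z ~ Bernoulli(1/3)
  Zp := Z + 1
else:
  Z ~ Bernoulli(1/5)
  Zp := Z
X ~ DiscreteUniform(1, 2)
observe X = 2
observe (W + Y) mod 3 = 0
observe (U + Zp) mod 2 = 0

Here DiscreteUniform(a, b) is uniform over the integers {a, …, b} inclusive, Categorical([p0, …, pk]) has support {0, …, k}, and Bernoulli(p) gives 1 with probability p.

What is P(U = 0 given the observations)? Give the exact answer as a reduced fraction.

Enumerate traces; 4 have nonzero weight after conditioning:
  (U=0, Y=0, W=3, Z=0, X=2) weight 1/120
  (U=0, Y=1, W=2, Z=1, X=2) weight 1/72
  (U=1, Y=0, W=3, Z=1, X=2) weight 1/80
  (U=1, Y=1, W=2, Z=0, X=2) weight 1/24
Group by U:
  weight(U=0) = 1/45
  weight(U=1) = 13/240
Total weight = 1/45 + 13/240 = 11/144
P(U=0 | obs) = 1/45 / 11/144 = 16/55
P(U=1 | obs) = 13/240 / 11/144 = 39/55

P(U = 0 | obs) = 16/55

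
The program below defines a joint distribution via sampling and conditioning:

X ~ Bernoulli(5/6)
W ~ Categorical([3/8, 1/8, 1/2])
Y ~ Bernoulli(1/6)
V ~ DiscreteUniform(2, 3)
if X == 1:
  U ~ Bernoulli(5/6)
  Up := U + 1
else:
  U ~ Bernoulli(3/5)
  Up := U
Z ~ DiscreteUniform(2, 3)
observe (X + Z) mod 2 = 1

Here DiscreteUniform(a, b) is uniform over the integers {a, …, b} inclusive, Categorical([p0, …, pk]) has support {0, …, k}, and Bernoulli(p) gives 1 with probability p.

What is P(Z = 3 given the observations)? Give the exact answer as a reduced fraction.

P(Z = 3 | obs) = 1/6

Enumerate traces; 48 have nonzero weight after conditioning:
  (X=0, W=0, Y=0, V=2, U=0, Z=3) weight 1/192
  (X=0, W=0, Y=0, V=2, U=1, Z=3) weight 1/128
  (X=0, W=0, Y=0, V=3, U=0, Z=3) weight 1/192
  (X=0, W=0, Y=0, V=3, U=1, Z=3) weight 1/128
  (X=0, W=0, Y=1, V=2, U=0, Z=3) weight 1/960
  (X=0, W=0, Y=1, V=2, U=1, Z=3) weight 1/640
  (X=0, W=0, Y=1, V=3, U=0, Z=3) weight 1/960
  (X=0, W=0, Y=1, V=3, U=1, Z=3) weight 1/640
  (X=1, W=0, Y=0, V=2, U=0, Z=2) weight 25/2304
  … 39 more
Group by Z:
  weight(Z=2) = 5/12
  weight(Z=3) = 1/12
Total weight = 5/12 + 1/12 = 1/2
P(Z=2 | obs) = 5/12 / 1/2 = 5/6
P(Z=3 | obs) = 1/12 / 1/2 = 1/6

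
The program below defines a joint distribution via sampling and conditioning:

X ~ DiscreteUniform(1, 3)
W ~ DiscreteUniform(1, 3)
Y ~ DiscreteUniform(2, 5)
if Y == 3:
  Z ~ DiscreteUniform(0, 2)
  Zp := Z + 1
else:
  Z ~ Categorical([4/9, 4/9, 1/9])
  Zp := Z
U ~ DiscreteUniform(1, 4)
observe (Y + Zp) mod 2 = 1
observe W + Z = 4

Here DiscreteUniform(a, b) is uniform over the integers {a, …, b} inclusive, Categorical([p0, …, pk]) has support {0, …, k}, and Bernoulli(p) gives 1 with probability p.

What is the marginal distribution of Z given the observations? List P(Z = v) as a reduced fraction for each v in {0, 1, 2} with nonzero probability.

P(Z=1) = 11/12, P(Z=2) = 1/12

Enumerate traces; 48 have nonzero weight after conditioning:
  (X=1, W=2, Y=5, Z=2, U=1) weight 1/1296
  (X=1, W=2, Y=5, Z=2, U=2) weight 1/1296
  (X=1, W=2, Y=5, Z=2, U=3) weight 1/1296
  (X=1, W=2, Y=5, Z=2, U=4) weight 1/1296
  (X=1, W=3, Y=2, Z=1, U=1) weight 1/324
  (X=1, W=3, Y=2, Z=1, U=2) weight 1/324
  (X=1, W=3, Y=2, Z=1, U=3) weight 1/324
  (X=1, W=3, Y=2, Z=1, U=4) weight 1/324
  … 40 more
Group by Z:
  weight(Z=1) = 11/108
  weight(Z=2) = 1/108
Total weight = 11/108 + 1/108 = 1/9
P(Z=1 | obs) = 11/108 / 1/9 = 11/12
P(Z=2 | obs) = 1/108 / 1/9 = 1/12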